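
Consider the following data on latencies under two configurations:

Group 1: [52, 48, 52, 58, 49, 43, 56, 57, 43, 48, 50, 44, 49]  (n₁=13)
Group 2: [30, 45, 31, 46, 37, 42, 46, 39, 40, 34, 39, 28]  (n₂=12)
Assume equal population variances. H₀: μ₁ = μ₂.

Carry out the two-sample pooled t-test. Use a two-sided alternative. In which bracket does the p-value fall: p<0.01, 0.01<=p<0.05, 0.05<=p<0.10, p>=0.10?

p-value bracket: p<0.01

x̄₁=49.923, s₁=5.008, n₁=13
x̄₂=38.083, s₂=6.244, n₂=12
s_p² = [12·5.008² + 11·6.244²]/23 = 31.7322
SE = √(s_p²·(1/13+1/12)) = 2.2551
t = (49.923−38.083)/2.2551 = 5.2503
df = 23
p-value (two-sided) = 0.00003
→ bracket: p<0.01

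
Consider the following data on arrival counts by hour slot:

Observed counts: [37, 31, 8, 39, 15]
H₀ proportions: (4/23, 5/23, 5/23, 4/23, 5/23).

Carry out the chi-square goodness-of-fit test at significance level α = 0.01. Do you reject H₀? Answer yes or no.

n = 130; E_i = n·p_i = [22.61, 28.26, 28.26, 22.61, 28.26]
χ² = (37−22.61)²/22.61 + (31−28.26)²/28.26 + (8−28.26)²/28.26 + (39−22.61)²/22.61 + (15−28.26)²/28.26 = 42.0577
df = 4
p-value (upper-tail) = 0.00000
At α=0.01: p < α → reject H₀

reject H₀: yes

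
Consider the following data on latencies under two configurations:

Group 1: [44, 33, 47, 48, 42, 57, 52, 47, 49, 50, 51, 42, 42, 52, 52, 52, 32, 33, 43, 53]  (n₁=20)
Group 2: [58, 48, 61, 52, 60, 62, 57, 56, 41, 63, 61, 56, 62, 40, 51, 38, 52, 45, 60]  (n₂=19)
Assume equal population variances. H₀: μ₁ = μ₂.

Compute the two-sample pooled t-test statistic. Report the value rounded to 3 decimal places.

test statistic = -3.205

x̄₁=46.050, s₁=7.126, n₁=20
x̄₂=53.842, s₂=8.050, n₂=19
s_p² = [19·7.126² + 18·8.050²]/37 = 57.6075
SE = √(s_p²·(1/20+1/19)) = 2.4315
t = (46.050−53.842)/2.4315 = -3.2046
df = 37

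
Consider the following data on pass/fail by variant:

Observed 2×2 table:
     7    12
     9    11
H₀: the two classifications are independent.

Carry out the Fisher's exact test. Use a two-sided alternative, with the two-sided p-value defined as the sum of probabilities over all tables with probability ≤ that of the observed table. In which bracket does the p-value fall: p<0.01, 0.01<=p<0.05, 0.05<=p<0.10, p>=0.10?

Margins: r₁=19, r₂=20, c₁=16, c₂=23, n=39
p_obs = C(19,7)·C(20,9)/C(39,16); sum pmf over tables with pmf ≤ p_obs
p-value (two-sided) = 0.74753
→ bracket: p>=0.10

p-value bracket: p>=0.10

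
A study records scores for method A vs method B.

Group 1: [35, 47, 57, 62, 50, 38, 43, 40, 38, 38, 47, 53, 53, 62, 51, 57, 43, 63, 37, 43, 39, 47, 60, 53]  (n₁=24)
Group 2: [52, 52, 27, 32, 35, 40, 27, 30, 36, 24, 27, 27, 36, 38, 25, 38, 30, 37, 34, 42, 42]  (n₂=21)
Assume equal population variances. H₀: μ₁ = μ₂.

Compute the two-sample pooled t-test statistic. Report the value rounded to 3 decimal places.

x̄₁=48.167, s₁=8.904, n₁=24
x̄₂=34.810, s₂=7.941, n₂=21
s_p² = [23·8.904² + 20·7.941²]/43 = 71.7342
SE = √(s_p²·(1/24+1/21)) = 2.5308
t = (48.167−34.810)/2.5308 = 5.2779
df = 43

test statistic = 5.278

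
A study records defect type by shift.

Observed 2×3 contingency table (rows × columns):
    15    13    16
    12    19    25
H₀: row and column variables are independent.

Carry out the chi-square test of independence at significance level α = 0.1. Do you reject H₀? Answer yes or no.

reject H₀: no

Row totals [44, 56], col totals [27, 32, 41], n=100
χ² = (15−11.88)²/11.88 + (13−14.08)²/14.08 + (16−18.04)²/18.04 + (12−15.12)²/15.12 + (19−17.92)²/17.92 + (25−22.96)²/22.96 = 2.0231
df = 2
p-value (upper-tail) = 0.36366
At α=0.1: p ≥ α → fail to reject H₀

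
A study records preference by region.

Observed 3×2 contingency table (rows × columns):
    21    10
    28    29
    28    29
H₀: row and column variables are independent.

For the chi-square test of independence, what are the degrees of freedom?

df = (r−1)(c−1) = (3−1)·(2−1) = 2

degrees of freedom = 2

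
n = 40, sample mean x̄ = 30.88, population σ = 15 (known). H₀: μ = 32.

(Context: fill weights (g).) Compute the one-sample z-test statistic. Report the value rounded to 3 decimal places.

test statistic = -0.472

SE = σ/√n = 15/√40 = 2.3717
z = (x̄−μ₀)/SE = (30.88−32)/2.3717 = -0.4722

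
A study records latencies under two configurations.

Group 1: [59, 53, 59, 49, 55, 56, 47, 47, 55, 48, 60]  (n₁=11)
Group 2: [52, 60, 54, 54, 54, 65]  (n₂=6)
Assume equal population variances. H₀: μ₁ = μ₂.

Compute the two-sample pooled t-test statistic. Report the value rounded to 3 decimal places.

x̄₁=53.455, s₁=4.987, n₁=11
x̄₂=56.500, s₂=4.970, n₂=6
s_p² = [10·4.987² + 5·4.970²]/15 = 24.8152
SE = √(s_p²·(1/11+1/6)) = 2.5282
t = (53.455−56.500)/2.5282 = -1.2046
df = 15

test statistic = -1.205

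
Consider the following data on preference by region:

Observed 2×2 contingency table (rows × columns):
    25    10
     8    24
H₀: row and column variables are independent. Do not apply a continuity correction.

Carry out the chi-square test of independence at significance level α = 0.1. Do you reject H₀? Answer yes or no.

reject H₀: yes

Row totals [35, 32], col totals [33, 34], n=67
χ² = (25−17.24)²/17.24 + (10−17.76)²/17.76 + (8−15.76)²/15.76 + (24−16.24)²/16.24 = 14.4169
df = 1
p-value (upper-tail) = 0.00015
At α=0.1: p < α → reject H₀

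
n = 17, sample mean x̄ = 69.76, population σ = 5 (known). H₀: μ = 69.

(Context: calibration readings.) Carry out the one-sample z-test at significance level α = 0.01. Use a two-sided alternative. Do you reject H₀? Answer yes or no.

reject H₀: no

SE = σ/√n = 5/√17 = 1.2127
z = (x̄−μ₀)/SE = (69.76−69)/1.2127 = 0.6267
p-value (two-sided) = 0.53085
At α=0.01: p ≥ α → fail to reject H₀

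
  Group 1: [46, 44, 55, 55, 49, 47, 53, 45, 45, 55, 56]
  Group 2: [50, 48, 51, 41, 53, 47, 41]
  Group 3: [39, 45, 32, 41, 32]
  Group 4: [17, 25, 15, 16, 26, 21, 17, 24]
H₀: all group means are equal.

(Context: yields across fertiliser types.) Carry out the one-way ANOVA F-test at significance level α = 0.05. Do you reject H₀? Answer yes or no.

reject H₀: yes

Group means [50.00, 47.29, 37.80, 20.12], grand mean 39.710
SSB = Σnᵢ(x̄ᵢ−x̄)² = 4653.284; SSW = ΣΣ(x−x̄ᵢ)² = 633.104
MSB = 4653.284/3 = 1551.0945; MSW = 633.104/27 = 23.4483
F = MSB/MSW = 66.1496
df = (3, 27)
p-value (upper-tail) = 0.00000
At α=0.05: p < α → reject H₀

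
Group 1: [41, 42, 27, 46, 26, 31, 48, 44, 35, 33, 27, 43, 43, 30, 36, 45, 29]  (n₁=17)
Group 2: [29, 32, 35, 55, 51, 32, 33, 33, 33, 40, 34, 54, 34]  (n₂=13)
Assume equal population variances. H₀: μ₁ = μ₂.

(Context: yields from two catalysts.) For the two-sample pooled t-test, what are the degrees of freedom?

df = n₁ + n₂ − 2 = 17 + 13 − 2 = 28

degrees of freedom = 28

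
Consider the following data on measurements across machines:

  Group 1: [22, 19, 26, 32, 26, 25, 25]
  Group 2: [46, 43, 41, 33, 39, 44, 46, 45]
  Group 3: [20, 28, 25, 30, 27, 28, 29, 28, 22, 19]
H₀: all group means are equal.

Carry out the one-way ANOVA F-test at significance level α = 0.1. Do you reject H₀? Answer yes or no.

reject H₀: yes

Group means [25.00, 42.12, 25.60], grand mean 30.720
SSB = Σnᵢ(x̄ᵢ−x̄)² = 1531.765; SSW = ΣΣ(x−x̄ᵢ)² = 371.275
MSB = 1531.765/2 = 765.8825; MSW = 371.275/22 = 16.8761
F = MSB/MSW = 45.3826
df = (2, 22)
p-value (upper-tail) = 0.00000
At α=0.1: p < α → reject H₀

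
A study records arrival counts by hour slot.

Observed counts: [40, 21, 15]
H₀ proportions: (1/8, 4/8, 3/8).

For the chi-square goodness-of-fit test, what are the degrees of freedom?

df = k − 1 = 3 − 1 = 2

degrees of freedom = 2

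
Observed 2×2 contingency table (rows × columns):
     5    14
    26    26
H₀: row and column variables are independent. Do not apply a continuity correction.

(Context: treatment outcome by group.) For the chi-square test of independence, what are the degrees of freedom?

df = (r−1)(c−1) = (2−1)·(2−1) = 1

degrees of freedom = 1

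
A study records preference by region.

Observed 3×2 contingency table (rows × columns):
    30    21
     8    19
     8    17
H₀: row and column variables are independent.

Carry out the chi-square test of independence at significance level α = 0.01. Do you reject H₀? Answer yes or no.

Row totals [51, 27, 25], col totals [46, 57], n=103
χ² = (30−22.78)²/22.78 + (21−28.22)²/28.22 + (8−12.06)²/12.06 + (19−14.94)²/14.94 + (8−11.17)²/11.17 + (17−13.83)²/13.83 = 8.2288
df = 2
p-value (upper-tail) = 0.01634
At α=0.01: p ≥ α → fail to reject H₀

reject H₀: no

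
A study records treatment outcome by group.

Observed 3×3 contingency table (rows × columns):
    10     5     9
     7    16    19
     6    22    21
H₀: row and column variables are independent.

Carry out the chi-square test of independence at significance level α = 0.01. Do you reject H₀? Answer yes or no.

reject H₀: no

Row totals [24, 42, 49], col totals [23, 43, 49], n=115
χ² = (10−4.80)²/4.80 + (5−8.97)²/8.97 + (9−10.23)²/10.23 + (7−8.40)²/8.40 + (16−15.70)²/15.70 + (19−17.90)²/17.90 + (6−9.80)²/9.80 + (22−18.32)²/18.32 + (21−20.88)²/20.88 = 10.0598
df = 4
p-value (upper-tail) = 0.03943
At α=0.01: p ≥ α → fail to reject H₀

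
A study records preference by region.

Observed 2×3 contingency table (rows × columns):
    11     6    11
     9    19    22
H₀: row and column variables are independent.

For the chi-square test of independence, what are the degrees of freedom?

degrees of freedom = 2

df = (r−1)(c−1) = (2−1)·(3−1) = 2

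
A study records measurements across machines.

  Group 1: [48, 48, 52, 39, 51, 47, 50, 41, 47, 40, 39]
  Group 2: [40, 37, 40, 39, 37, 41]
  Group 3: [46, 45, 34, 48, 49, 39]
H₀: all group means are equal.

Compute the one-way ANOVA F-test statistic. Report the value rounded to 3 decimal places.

test statistic = 3.999

Group means [45.64, 39.00, 43.50], grand mean 43.348
SSB = Σnᵢ(x̄ᵢ−x̄)² = 171.172; SSW = ΣΣ(x−x̄ᵢ)² = 428.045
MSB = 171.172/2 = 85.5860; MSW = 428.045/20 = 21.4023
F = MSB/MSW = 3.9989
df = (2, 20)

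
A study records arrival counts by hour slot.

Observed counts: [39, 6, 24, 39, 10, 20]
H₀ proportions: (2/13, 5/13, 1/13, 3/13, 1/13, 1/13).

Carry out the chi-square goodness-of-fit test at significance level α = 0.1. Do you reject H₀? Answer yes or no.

reject H₀: yes

n = 138; E_i = n·p_i = [21.23, 53.08, 10.62, 31.85, 10.62, 10.62]
χ² = (39−21.23)²/21.23 + (6−53.08)²/53.08 + (24−10.62)²/10.62 + (39−31.85)²/31.85 + (10−10.62)²/10.62 + (20−10.62)²/10.62 = 83.4428
df = 5
p-value (upper-tail) = 0.00000
At α=0.1: p < α → reject H₀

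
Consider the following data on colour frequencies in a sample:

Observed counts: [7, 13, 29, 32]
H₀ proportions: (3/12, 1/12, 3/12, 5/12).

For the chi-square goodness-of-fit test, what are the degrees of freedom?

degrees of freedom = 3

df = k − 1 = 4 − 1 = 3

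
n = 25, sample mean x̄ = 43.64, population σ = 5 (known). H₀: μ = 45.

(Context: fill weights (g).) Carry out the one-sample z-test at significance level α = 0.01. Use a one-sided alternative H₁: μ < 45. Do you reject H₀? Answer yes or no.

reject H₀: no

SE = σ/√n = 5/√25 = 1.0000
z = (x̄−μ₀)/SE = (43.64−45)/1.0000 = -1.3600
p-value (one-sided, H₁ less) = 0.08691
At α=0.01: p ≥ α → fail to reject H₀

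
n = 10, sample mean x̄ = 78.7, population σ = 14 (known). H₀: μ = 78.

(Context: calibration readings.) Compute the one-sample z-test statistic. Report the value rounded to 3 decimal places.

SE = σ/√n = 14/√10 = 4.4272
z = (x̄−μ₀)/SE = (78.7−78)/4.4272 = 0.1581

test statistic = 0.158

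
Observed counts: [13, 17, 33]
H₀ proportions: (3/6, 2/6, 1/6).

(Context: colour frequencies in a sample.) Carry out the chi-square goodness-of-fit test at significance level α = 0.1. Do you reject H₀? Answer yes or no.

reject H₀: yes

n = 63; E_i = n·p_i = [31.50, 21.00, 10.50]
χ² = (13−31.50)²/31.50 + (17−21.00)²/21.00 + (33−10.50)²/10.50 = 59.8413
df = 2
p-value (upper-tail) = 0.00000
At α=0.1: p < α → reject H₀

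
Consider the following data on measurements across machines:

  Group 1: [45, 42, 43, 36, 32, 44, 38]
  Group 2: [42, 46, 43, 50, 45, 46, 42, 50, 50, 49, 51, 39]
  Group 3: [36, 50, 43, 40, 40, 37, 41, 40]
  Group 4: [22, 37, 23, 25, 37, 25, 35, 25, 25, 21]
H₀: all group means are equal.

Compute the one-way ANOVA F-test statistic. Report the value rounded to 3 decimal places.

Group means [40.00, 46.08, 40.88, 27.50], grand mean 38.784
SSB = Σnᵢ(x̄ᵢ−x̄)² = 1957.979; SSW = ΣΣ(x−x̄ᵢ)² = 794.292
MSB = 1957.979/3 = 652.6595; MSW = 794.292/33 = 24.0694
F = MSB/MSW = 27.1157
df = (3, 33)

test statistic = 27.116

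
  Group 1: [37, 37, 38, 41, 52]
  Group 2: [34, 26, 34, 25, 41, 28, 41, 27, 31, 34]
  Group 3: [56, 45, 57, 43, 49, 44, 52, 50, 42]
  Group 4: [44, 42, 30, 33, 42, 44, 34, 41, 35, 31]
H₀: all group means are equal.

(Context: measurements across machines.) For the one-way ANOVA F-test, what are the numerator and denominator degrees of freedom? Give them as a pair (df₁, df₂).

k = 4 groups, N = 34 total
df = (k−1, N−k) = (4−1, 34−4) = (3, 30)

degrees of freedom = [3, 30]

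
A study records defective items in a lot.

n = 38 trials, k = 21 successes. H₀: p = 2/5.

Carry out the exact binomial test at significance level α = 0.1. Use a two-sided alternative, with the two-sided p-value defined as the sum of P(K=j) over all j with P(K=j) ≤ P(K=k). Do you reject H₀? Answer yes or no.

reject H₀: yes

Exact binomial: n=38, k=21, p₀=2/5=0.4000
P(X=j) = C(n,j)·p₀^j·(1−p₀)^(n−j); p = Σ P(X=j) over j with P(X=j) ≤ P(X=21)
p-value (two-sided) = 0.06767
At α=0.1: p < α → reject H₀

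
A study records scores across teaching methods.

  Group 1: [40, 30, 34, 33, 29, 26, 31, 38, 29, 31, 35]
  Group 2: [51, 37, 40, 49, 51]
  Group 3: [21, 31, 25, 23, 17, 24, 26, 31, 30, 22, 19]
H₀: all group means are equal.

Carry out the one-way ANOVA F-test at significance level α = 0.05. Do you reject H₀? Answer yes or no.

Group means [32.36, 45.60, 24.45], grand mean 31.593
SSB = Σnᵢ(x̄ᵢ−x̄)² = 1548.046; SSW = ΣΣ(x−x̄ᵢ)² = 572.473
MSB = 1548.046/2 = 774.0229; MSW = 572.473/24 = 23.8530
F = MSB/MSW = 32.4497
df = (2, 24)
p-value (upper-tail) = 0.00000
At α=0.05: p < α → reject H₀

reject H₀: yes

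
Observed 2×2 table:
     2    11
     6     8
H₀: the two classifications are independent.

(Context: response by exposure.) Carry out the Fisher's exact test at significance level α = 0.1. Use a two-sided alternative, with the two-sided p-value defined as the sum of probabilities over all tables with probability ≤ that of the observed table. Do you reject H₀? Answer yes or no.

Margins: r₁=13, r₂=14, c₁=8, c₂=19, n=27
p_obs = C(13,2)·C(14,6)/C(27,8); sum pmf over tables with pmf ≤ p_obs
p-value (two-sided) = 0.20870
At α=0.1: p ≥ α → fail to reject H₀

reject H₀: no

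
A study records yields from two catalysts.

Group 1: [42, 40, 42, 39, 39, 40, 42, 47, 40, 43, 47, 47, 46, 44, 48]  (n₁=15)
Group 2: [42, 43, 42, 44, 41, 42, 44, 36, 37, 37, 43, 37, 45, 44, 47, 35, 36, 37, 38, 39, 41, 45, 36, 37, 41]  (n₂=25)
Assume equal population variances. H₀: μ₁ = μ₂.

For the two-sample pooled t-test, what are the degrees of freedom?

degrees of freedom = 38

df = n₁ + n₂ − 2 = 15 + 25 − 2 = 38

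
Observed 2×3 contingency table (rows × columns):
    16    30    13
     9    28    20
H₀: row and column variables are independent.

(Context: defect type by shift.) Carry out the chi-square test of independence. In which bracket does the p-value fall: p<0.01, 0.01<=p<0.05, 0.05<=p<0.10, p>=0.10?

p-value bracket: p>=0.10

Row totals [59, 57], col totals [25, 58, 33], n=116
χ² = (16−12.72)²/12.72 + (30−29.50)²/29.50 + (13−16.78)²/16.78 + (9−12.28)²/12.28 + (28−28.50)²/28.50 + (20−16.22)²/16.22 = 3.4804
df = 2
p-value (upper-tail) = 0.17549
→ bracket: p>=0.10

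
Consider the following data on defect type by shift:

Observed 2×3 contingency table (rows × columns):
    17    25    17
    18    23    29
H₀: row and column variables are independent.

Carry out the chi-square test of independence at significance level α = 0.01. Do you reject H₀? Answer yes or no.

Row totals [59, 70], col totals [35, 48, 46], n=129
χ² = (17−16.01)²/16.01 + (25−21.95)²/21.95 + (17−21.04)²/21.04 + (18−18.99)²/18.99 + (23−26.05)²/26.05 + (29−24.96)²/24.96 = 2.3212
df = 2
p-value (upper-tail) = 0.31329
At α=0.01: p ≥ α → fail to reject H₀

reject H₀: no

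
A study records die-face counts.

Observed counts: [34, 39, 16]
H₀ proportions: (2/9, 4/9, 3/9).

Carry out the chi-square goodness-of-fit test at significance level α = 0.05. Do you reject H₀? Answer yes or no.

reject H₀: yes

n = 89; E_i = n·p_i = [19.78, 39.56, 29.67]
χ² = (34−19.78)²/19.78 + (39−39.56)²/39.56 + (16−29.67)²/29.67 = 16.5309
df = 2
p-value (upper-tail) = 0.00026
At α=0.05: p < α → reject H₀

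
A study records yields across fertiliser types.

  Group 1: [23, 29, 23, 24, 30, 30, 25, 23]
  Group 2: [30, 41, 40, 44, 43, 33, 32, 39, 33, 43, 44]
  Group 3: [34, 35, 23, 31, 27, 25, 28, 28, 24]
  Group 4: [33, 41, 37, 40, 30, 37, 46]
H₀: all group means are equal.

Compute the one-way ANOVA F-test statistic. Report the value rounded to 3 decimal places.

test statistic = 16.573

Group means [25.88, 38.36, 28.33, 37.71], grand mean 32.800
SSB = Σnᵢ(x̄ᵢ−x̄)² = 1072.751; SSW = ΣΣ(x−x̄ᵢ)² = 668.849
MSB = 1072.751/3 = 357.5837; MSW = 668.849/31 = 21.5758
F = MSB/MSW = 16.5734
df = (3, 31)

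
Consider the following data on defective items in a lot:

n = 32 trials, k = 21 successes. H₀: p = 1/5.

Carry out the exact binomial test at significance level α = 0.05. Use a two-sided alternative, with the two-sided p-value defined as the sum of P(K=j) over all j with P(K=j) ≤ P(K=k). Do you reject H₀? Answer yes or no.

reject H₀: yes

Exact binomial: n=32, k=21, p₀=1/5=0.2000
P(X=j) = C(n,j)·p₀^j·(1−p₀)^(n−j); p = Σ P(X=j) over j with P(X=j) ≤ P(X=21)
p-value (two-sided) = 0.00000
At α=0.05: p < α → reject H₀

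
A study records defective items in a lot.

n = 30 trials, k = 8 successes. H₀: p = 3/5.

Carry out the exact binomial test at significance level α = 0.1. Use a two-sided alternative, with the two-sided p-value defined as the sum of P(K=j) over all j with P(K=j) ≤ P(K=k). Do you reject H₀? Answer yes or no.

Exact binomial: n=30, k=8, p₀=3/5=0.6000
P(X=j) = C(n,j)·p₀^j·(1−p₀)^(n−j); p = Σ P(X=j) over j with P(X=j) ≤ P(X=8)
p-value (two-sided) = 0.00027
At α=0.1: p < α → reject H₀

reject H₀: yes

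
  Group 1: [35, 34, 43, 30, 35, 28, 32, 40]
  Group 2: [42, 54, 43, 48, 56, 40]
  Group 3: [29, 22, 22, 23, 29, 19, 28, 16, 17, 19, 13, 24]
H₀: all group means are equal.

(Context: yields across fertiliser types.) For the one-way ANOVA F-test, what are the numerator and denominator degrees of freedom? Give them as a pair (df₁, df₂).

degrees of freedom = [2, 23]

k = 3 groups, N = 26 total
df = (k−1, N−k) = (3−1, 26−3) = (2, 23)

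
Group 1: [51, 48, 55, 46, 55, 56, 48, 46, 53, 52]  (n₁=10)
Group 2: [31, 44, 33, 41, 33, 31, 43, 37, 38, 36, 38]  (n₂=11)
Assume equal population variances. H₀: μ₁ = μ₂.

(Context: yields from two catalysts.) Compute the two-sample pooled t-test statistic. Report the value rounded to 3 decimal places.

test statistic = 7.700

x̄₁=51.000, s₁=3.801, n₁=10
x̄₂=36.818, s₂=4.557, n₂=11
s_p² = [9·3.801² + 10·4.557²]/19 = 17.7703
SE = √(s_p²·(1/10+1/11)) = 1.8419
t = (51.000−36.818)/1.8419 = 7.6996
df = 19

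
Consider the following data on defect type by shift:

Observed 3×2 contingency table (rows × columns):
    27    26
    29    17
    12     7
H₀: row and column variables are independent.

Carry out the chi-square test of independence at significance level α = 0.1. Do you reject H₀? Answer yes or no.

Row totals [53, 46, 19], col totals [68, 50], n=118
χ² = (27−30.54)²/30.54 + (26−22.46)²/22.46 + (29−26.51)²/26.51 + (17−19.49)²/19.49 + (12−10.95)²/10.95 + (7−8.05)²/8.05 = 1.7603
df = 2
p-value (upper-tail) = 0.41472
At α=0.1: p ≥ α → fail to reject H₀

reject H₀: no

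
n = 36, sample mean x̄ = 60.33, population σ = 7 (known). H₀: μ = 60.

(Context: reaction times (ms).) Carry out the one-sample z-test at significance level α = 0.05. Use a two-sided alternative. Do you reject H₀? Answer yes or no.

reject H₀: no

SE = σ/√n = 7/√36 = 1.1667
z = (x̄−μ₀)/SE = (60.33−60)/1.1667 = 0.2829
p-value (two-sided) = 0.77729
At α=0.05: p ≥ α → fail to reject H₀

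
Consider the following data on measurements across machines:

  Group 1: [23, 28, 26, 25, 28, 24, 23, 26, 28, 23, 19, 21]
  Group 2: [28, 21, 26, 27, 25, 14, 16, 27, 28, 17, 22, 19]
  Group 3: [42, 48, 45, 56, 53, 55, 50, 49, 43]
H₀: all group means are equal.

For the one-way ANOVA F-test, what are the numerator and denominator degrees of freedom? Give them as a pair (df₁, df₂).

k = 3 groups, N = 33 total
df = (k−1, N−k) = (3−1, 33−3) = (2, 30)

degrees of freedom = [2, 30]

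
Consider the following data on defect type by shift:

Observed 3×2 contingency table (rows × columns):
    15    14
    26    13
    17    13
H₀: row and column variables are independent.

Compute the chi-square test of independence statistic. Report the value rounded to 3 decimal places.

test statistic = 1.651

Row totals [29, 39, 30], col totals [58, 40], n=98
χ² = (15−17.16)²/17.16 + (14−11.84)²/11.84 + (26−23.08)²/23.08 + (13−15.92)²/15.92 + (17−17.76)²/17.76 + (13−12.24)²/12.24 = 1.6507
df = 2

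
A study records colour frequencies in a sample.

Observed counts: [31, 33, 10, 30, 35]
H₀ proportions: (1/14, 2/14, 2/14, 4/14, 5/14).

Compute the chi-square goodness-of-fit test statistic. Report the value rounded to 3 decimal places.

test statistic = 65.007

n = 139; E_i = n·p_i = [9.93, 19.86, 19.86, 39.71, 49.64]
χ² = (31−9.93)²/9.93 + (33−19.86)²/19.86 + (10−19.86)²/19.86 + (30−39.71)²/39.71 + (35−49.64)²/49.64 = 65.0072
df = 4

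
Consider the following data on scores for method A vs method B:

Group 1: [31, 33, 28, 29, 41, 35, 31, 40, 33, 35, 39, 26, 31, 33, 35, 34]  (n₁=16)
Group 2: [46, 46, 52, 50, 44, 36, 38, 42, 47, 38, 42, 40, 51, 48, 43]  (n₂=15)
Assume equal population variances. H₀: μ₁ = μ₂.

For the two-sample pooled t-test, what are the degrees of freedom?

df = n₁ + n₂ − 2 = 16 + 15 − 2 = 29

degrees of freedom = 29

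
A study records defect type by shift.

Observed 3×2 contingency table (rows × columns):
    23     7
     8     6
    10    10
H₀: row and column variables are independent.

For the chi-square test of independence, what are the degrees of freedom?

df = (r−1)(c−1) = (3−1)·(2−1) = 2

degrees of freedom = 2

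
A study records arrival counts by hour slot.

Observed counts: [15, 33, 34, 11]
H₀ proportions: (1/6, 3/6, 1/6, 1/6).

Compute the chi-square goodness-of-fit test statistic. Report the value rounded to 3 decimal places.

test statistic = 27.323

n = 93; E_i = n·p_i = [15.50, 46.50, 15.50, 15.50]
χ² = (15−15.50)²/15.50 + (33−46.50)²/46.50 + (34−15.50)²/15.50 + (11−15.50)²/15.50 = 27.3226
df = 3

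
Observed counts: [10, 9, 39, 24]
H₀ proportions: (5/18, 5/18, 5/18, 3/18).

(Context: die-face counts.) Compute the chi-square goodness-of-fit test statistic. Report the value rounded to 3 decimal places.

test statistic = 34.868

n = 82; E_i = n·p_i = [22.78, 22.78, 22.78, 13.67]
χ² = (10−22.78)²/22.78 + (9−22.78)²/22.78 + (39−22.78)²/22.78 + (24−13.67)²/13.67 = 34.8683
df = 3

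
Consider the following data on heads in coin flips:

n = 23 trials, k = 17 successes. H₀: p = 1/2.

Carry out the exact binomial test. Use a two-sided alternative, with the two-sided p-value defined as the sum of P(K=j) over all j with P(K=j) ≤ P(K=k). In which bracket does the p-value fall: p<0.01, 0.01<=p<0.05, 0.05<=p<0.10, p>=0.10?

Exact binomial: n=23, k=17, p₀=1/2=0.5000
P(X=j) = C(n,j)·p₀^j·(1−p₀)^(n−j); p = Σ P(X=j) over j with P(X=j) ≤ P(X=17)
p-value (two-sided) = 0.03469
→ bracket: 0.01<=p<0.05

p-value bracket: 0.01<=p<0.05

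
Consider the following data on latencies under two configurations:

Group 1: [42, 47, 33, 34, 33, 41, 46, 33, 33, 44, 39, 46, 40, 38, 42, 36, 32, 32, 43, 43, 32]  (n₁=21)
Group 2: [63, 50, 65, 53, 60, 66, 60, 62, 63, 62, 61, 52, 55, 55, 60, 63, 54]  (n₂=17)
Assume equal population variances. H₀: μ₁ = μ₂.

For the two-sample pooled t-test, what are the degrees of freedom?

degrees of freedom = 36

df = n₁ + n₂ − 2 = 21 + 17 − 2 = 36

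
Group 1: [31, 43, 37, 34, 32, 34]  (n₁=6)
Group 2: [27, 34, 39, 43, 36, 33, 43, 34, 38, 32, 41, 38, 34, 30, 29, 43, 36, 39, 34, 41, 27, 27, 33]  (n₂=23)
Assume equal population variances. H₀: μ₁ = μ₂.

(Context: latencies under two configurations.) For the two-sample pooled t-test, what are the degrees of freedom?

degrees of freedom = 27

df = n₁ + n₂ − 2 = 6 + 23 − 2 = 27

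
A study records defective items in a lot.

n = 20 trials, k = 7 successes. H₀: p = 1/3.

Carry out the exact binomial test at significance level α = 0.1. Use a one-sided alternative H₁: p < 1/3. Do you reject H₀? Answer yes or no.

reject H₀: no

Exact binomial: n=20, k=7, p₀=1/3=0.3333
P(X≤7) from Σ C(n,i)·p₀^i·(1−p₀)^(n−i)
p-value (one-sided, H₁ less) = 0.66147
At α=0.1: p ≥ α → fail to reject H₀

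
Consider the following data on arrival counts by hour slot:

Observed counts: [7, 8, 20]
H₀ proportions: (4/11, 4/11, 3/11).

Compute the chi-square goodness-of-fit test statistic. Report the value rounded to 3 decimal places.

test statistic = 15.783

n = 35; E_i = n·p_i = [12.73, 12.73, 9.55]
χ² = (7−12.73)²/12.73 + (8−12.73)²/12.73 + (20−9.55)²/9.55 = 15.7833
df = 2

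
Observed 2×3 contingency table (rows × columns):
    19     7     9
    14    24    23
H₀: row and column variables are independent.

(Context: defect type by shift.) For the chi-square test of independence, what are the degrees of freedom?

df = (r−1)(c−1) = (2−1)·(3−1) = 2

degrees of freedom = 2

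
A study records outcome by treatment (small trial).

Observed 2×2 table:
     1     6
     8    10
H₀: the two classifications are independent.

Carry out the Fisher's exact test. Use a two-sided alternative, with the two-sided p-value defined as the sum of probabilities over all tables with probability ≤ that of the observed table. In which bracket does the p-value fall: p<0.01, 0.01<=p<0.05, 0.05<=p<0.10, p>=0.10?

p-value bracket: p>=0.10

Margins: r₁=7, r₂=18, c₁=9, c₂=16, n=25
p_obs = C(7,1)·C(18,8)/C(25,9); sum pmf over tables with pmf ≤ p_obs
p-value (two-sided) = 0.35484
→ bracket: p>=0.10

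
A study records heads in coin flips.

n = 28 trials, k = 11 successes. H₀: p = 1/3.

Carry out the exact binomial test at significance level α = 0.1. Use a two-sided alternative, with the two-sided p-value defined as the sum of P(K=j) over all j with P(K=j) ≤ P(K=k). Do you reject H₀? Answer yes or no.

Exact binomial: n=28, k=11, p₀=1/3=0.3333
P(X=j) = C(n,j)·p₀^j·(1−p₀)^(n−j); p = Σ P(X=j) over j with P(X=j) ≤ P(X=11)
p-value (two-sided) = 0.54887
At α=0.1: p ≥ α → fail to reject H₀

reject H₀: no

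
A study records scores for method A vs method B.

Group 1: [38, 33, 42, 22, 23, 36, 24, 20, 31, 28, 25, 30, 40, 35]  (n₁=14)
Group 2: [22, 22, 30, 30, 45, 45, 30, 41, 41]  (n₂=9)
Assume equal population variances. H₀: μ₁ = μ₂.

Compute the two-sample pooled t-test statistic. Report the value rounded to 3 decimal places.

x̄₁=30.500, s₁=7.090, n₁=14
x̄₂=34.000, s₂=9.192, n₂=9
s_p² = [13·7.090² + 8·9.192²]/21 = 63.3095
SE = √(s_p²·(1/14+1/9)) = 3.3995
t = (30.500−34.000)/3.3995 = -1.0296
df = 21

test statistic = -1.030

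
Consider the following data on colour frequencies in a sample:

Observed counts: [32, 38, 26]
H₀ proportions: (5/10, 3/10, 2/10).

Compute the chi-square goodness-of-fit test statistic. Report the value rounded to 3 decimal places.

n = 96; E_i = n·p_i = [48.00, 28.80, 19.20]
χ² = (32−48.00)²/48.00 + (38−28.80)²/28.80 + (26−19.20)²/19.20 = 10.6806
df = 2

test statistic = 10.681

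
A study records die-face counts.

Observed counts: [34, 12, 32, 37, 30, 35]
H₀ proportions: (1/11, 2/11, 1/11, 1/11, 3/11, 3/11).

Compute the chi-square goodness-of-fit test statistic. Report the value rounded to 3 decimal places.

n = 180; E_i = n·p_i = [16.36, 32.73, 16.36, 16.36, 49.09, 49.09]
χ² = (34−16.36)²/16.36 + (12−32.73)²/32.73 + (32−16.36)²/16.36 + (37−16.36)²/16.36 + (30−49.09)²/49.09 + (35−49.09)²/49.09 = 84.5704
df = 5

test statistic = 84.570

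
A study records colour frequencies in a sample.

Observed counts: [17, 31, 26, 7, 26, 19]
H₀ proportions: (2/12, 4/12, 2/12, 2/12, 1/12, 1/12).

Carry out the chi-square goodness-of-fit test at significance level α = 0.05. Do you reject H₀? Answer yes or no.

reject H₀: yes

n = 126; E_i = n·p_i = [21.00, 42.00, 21.00, 21.00, 10.50, 10.50]
χ² = (17−21.00)²/21.00 + (31−42.00)²/42.00 + (26−21.00)²/21.00 + (7−21.00)²/21.00 + (26−10.50)²/10.50 + (19−10.50)²/10.50 = 43.9286
df = 5
p-value (upper-tail) = 0.00000
At α=0.05: p < α → reject H₀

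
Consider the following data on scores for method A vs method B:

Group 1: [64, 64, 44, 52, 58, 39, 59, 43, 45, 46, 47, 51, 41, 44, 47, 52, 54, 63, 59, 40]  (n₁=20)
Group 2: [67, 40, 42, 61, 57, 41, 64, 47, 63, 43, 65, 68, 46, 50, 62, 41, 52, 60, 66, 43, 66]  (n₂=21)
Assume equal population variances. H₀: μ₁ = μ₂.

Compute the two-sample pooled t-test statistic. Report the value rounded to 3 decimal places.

test statistic = -1.319

x̄₁=50.600, s₁=8.230, n₁=20
x̄₂=54.476, s₂=10.395, n₂=21
s_p² = [19·8.230² + 20·10.395²]/39 = 88.4112
SE = √(s_p²·(1/20+1/21)) = 2.9378
t = (50.600−54.476)/2.9378 = -1.3194
df = 39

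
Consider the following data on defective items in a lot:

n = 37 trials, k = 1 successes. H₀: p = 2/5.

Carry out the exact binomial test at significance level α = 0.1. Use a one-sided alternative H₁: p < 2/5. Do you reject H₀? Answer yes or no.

reject H₀: yes

Exact binomial: n=37, k=1, p₀=2/5=0.4000
P(X≤1) from Σ C(n,i)·p₀^i·(1−p₀)^(n−i)
p-value (one-sided, H₁ less) = 0.00000
At α=0.1: p < α → reject H₀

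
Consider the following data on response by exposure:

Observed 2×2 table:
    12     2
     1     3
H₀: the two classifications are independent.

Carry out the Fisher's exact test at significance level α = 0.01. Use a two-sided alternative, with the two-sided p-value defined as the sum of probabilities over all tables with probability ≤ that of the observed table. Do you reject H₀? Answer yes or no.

Margins: r₁=14, r₂=4, c₁=13, c₂=5, n=18
p_obs = C(14,12)·C(4,1)/C(18,13); sum pmf over tables with pmf ≤ p_obs
p-value (two-sided) = 0.04412
At α=0.01: p ≥ α → fail to reject H₀

reject H₀: no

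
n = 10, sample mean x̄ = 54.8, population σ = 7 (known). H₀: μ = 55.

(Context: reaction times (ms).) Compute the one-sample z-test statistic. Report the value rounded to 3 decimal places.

test statistic = -0.090

SE = σ/√n = 7/√10 = 2.2136
z = (x̄−μ₀)/SE = (54.8−55)/2.2136 = -0.0904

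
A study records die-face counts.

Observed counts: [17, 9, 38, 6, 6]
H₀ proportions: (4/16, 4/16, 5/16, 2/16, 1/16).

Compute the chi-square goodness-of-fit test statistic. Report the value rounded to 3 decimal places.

test statistic = 15.642

n = 76; E_i = n·p_i = [19.00, 19.00, 23.75, 9.50, 4.75]
χ² = (17−19.00)²/19.00 + (9−19.00)²/19.00 + (38−23.75)²/23.75 + (6−9.50)²/9.50 + (6−4.75)²/4.75 = 15.6421
df = 4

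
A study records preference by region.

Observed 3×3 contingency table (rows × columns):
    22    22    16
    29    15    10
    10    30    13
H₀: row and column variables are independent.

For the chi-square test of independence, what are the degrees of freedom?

df = (r−1)(c−1) = (3−1)·(3−1) = 4

degrees of freedom = 4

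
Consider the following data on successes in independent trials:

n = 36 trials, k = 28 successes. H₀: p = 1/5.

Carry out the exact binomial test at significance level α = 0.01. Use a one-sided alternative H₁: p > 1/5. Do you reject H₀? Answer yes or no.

reject H₀: yes

Exact binomial: n=36, k=28, p₀=1/5=0.2000
P(X≥28) from Σ C(n,i)·p₀^i·(1−p₀)^(n−i)
p-value (one-sided, H₁ greater) = 0.00000
At α=0.01: p < α → reject H₀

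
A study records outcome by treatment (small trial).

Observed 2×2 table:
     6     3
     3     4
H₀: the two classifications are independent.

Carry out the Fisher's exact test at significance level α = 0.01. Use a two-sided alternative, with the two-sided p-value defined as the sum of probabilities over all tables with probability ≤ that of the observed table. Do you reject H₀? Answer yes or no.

reject H₀: no

Margins: r₁=9, r₂=7, c₁=9, c₂=7, n=16
p_obs = C(9,6)·C(7,3)/C(16,9); sum pmf over tables with pmf ≤ p_obs
p-value (two-sided) = 0.61451
At α=0.01: p ≥ α → fail to reject H₀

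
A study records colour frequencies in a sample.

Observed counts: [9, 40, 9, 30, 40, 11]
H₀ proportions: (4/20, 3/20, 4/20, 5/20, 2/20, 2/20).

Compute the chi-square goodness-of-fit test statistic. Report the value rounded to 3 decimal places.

test statistic = 93.278

n = 139; E_i = n·p_i = [27.80, 20.85, 27.80, 34.75, 13.90, 13.90]
χ² = (9−27.80)²/27.80 + (40−20.85)²/20.85 + (9−27.80)²/27.80 + (30−34.75)²/34.75 + (40−13.90)²/13.90 + (11−13.90)²/13.90 = 93.2782
df = 5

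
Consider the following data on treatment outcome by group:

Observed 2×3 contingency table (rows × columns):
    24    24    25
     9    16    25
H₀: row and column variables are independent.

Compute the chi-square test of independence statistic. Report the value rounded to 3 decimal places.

Row totals [73, 50], col totals [33, 40, 50], n=123
χ² = (24−19.59)²/19.59 + (24−23.74)²/23.74 + (25−29.67)²/29.67 + (9−13.41)²/13.41 + (16−16.26)²/16.26 + (25−20.33)²/20.33 = 4.2666
df = 2

test statistic = 4.267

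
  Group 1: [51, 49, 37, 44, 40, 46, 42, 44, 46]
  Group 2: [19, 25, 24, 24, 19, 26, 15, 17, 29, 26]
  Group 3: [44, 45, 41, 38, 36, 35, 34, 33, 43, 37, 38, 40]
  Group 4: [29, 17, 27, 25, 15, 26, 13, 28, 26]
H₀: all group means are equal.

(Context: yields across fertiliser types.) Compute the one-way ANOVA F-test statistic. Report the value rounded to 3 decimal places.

Group means [44.33, 22.40, 38.67, 22.89], grand mean 32.325
SSB = Σnᵢ(x̄ᵢ−x̄)² = 3566.819; SSW = ΣΣ(x−x̄ᵢ)² = 809.956
MSB = 3566.819/3 = 1188.9398; MSW = 809.956/36 = 22.4988
F = MSB/MSW = 52.8447
df = (3, 36)

test statistic = 52.845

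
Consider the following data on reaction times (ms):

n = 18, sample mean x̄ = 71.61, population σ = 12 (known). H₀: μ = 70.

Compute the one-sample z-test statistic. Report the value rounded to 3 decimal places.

SE = σ/√n = 12/√18 = 2.8284
z = (x̄−μ₀)/SE = (71.61−70)/2.8284 = 0.5692

test statistic = 0.569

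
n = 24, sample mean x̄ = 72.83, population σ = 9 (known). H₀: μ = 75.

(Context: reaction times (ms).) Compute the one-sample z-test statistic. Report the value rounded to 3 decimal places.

test statistic = -1.181

SE = σ/√n = 9/√24 = 1.8371
z = (x̄−μ₀)/SE = (72.83−75)/1.8371 = -1.1812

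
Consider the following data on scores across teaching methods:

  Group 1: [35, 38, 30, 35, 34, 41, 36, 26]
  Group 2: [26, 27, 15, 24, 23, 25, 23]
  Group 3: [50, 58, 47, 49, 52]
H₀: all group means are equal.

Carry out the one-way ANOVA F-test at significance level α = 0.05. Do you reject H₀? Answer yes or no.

Group means [34.38, 23.29, 51.20], grand mean 34.700
SSB = Σnᵢ(x̄ᵢ−x̄)² = 2274.096; SSW = ΣΣ(x−x̄ᵢ)² = 314.104
MSB = 2274.096/2 = 1137.0482; MSW = 314.104/17 = 18.4767
F = MSB/MSW = 61.5396
df = (2, 17)
p-value (upper-tail) = 0.00000
At α=0.05: p < α → reject H₀

reject H₀: yes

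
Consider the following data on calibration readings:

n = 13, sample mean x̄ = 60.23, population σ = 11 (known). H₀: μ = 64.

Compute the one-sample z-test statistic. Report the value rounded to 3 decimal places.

SE = σ/√n = 11/√13 = 3.0509
z = (x̄−μ₀)/SE = (60.23−64)/3.0509 = -1.2357

test statistic = -1.236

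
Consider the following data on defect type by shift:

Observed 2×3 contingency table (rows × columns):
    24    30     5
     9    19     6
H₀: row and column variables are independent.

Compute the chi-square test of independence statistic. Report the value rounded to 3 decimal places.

test statistic = 2.865

Row totals [59, 34], col totals [33, 49, 11], n=93
χ² = (24−20.94)²/20.94 + (30−31.09)²/31.09 + (5−6.98)²/6.98 + (9−12.06)²/12.06 + (19−17.91)²/17.91 + (6−4.02)²/4.02 = 2.8651
df = 2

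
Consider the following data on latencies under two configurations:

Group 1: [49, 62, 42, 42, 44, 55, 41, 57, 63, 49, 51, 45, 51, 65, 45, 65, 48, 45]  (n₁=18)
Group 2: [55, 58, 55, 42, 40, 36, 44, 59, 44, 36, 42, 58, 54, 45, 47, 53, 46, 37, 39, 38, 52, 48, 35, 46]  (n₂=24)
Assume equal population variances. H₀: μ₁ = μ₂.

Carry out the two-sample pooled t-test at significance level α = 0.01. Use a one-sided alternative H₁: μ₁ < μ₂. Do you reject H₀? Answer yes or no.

reject H₀: no

x̄₁=51.056, s₁=8.207, n₁=18
x̄₂=46.208, s₂=7.701, n₂=24
s_p² = [17·8.207² + 23·7.701²]/40 = 62.7226
SE = √(s_p²·(1/18+1/24)) = 2.4694
t = (51.056−46.208)/2.4694 = 1.9629
df = 40
p-value (one-sided, H₁ less) = 0.97168
At α=0.01: p ≥ α → fail to reject H₀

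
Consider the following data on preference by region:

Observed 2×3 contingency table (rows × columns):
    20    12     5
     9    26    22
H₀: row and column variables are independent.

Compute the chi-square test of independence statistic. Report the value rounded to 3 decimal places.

test statistic = 16.527

Row totals [37, 57], col totals [29, 38, 27], n=94
χ² = (20−11.41)²/11.41 + (12−14.96)²/14.96 + (5−10.63)²/10.63 + (9−17.59)²/17.59 + (26−23.04)²/23.04 + (22−16.37)²/16.37 = 16.5269
df = 2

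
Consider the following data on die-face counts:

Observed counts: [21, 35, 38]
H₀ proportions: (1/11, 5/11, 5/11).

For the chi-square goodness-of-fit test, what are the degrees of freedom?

degrees of freedom = 2

df = k − 1 = 3 − 1 = 2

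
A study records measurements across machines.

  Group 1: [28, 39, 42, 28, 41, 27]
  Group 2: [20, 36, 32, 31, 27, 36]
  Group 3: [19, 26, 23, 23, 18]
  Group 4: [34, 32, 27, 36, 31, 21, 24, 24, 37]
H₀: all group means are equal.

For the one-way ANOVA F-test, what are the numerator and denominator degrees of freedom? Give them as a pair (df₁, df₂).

k = 4 groups, N = 26 total
df = (k−1, N−k) = (4−1, 26−4) = (3, 22)

degrees of freedom = [3, 22]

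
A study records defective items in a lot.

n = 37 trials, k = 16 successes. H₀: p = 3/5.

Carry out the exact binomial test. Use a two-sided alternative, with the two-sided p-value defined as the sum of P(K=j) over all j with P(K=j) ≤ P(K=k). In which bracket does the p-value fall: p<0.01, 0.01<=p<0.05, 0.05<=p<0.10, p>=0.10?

p-value bracket: 0.01<=p<0.05

Exact binomial: n=37, k=16, p₀=3/5=0.6000
P(X=j) = C(n,j)·p₀^j·(1−p₀)^(n−j); p = Σ P(X=j) over j with P(X=j) ≤ P(X=16)
p-value (two-sided) = 0.04381
→ bracket: 0.01<=p<0.05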